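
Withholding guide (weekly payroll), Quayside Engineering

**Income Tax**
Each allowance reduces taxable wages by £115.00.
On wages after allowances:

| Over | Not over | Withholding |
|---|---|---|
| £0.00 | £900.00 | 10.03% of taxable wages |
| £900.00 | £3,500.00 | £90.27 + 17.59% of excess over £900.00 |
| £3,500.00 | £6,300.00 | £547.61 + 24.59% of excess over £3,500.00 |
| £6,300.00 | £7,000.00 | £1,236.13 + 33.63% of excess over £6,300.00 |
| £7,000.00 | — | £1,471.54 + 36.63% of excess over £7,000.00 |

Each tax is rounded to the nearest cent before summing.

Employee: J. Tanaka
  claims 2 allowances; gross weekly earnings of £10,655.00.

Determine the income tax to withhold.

£2,726.12

Income Tax: taxable = £10,655.00 − 2×£115.00 = £10,425.00
  £1,471.54 + 36.63% × (£10,425.00 − £7,000.00) = £1,471.54 + 36.63% × £3,425.00 = £2,726.12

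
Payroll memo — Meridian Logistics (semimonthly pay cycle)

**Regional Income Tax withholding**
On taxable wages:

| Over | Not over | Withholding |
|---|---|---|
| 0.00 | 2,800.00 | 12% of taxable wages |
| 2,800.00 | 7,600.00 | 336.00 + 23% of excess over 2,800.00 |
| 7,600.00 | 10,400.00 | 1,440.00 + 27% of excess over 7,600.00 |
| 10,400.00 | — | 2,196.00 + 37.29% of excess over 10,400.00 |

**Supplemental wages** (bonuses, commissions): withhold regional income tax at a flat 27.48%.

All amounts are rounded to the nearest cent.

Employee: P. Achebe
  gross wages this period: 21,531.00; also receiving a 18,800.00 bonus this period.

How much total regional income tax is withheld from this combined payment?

Regional Income Tax: taxable = 21,531.00
  2,196.00 + 37.29% × (21,531.00 − 10,400.00) = 2,196.00 + 37.29% × 11,131.00 = 6,346.75
Supplemental (27.48% flat on bonus): 27.48% × 18,800.00 = 5,166.24
Total regional income tax: 6,346.75 + 5,166.24 = 11,512.99

11,512.99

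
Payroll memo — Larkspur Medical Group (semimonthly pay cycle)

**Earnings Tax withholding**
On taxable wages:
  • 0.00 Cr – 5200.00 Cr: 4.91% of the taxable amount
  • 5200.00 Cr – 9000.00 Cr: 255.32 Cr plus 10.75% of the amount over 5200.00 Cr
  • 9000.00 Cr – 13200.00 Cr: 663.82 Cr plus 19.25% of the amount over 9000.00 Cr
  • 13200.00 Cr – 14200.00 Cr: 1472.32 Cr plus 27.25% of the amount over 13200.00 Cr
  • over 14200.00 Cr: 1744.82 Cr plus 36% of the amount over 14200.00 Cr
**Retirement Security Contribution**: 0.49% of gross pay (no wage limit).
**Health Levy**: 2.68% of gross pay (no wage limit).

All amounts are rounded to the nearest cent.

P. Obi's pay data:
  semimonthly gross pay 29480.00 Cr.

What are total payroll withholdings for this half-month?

Earnings Tax: taxable = 29480.00 Cr
  1744.82 Cr + 36% × (29480.00 Cr − 14200.00 Cr) = 1744.82 Cr + 36% × 15280.00 Cr = 7245.62 Cr
Retirement Security Contribution: 0.49% × 29480.00 Cr = 144.45 Cr
Health Levy: 2.68% × 29480.00 Cr = 790.06 Cr
Total: 7245.62 Cr + 144.45 Cr + 790.06 Cr = 8180.13 Cr

8180.13 Cr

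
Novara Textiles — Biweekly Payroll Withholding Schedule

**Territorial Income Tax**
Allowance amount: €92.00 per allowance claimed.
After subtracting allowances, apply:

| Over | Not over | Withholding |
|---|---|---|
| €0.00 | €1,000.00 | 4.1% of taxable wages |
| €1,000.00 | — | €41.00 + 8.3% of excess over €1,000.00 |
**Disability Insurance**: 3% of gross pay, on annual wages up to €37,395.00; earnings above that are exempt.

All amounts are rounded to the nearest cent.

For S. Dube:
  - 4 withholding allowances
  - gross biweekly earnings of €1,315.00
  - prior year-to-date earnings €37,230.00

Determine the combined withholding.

€43.78

Territorial Income Tax: taxable = €1,315.00 − 4×€92.00 = €947.00
  4.1% × €947.00 = €38.83
Disability Insurance: cap €37,395.00 − YTD €37,230.00 = €165.00 subject; 3% × €165.00 = €4.95
Total: €38.83 + €4.95 = €43.78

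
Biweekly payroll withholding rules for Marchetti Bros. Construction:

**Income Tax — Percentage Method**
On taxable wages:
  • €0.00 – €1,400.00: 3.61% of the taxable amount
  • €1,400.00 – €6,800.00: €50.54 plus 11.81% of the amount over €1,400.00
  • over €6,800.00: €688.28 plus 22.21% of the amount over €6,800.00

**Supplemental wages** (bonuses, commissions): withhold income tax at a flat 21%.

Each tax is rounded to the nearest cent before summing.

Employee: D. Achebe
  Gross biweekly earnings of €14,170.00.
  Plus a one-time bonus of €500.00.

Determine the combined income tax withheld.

Income Tax: taxable = €14,170.00
  €688.28 + 22.21% × (€14,170.00 − €6,800.00) = €688.28 + 22.21% × €7,370.00 = €2,325.16
Supplemental (21% flat on bonus): 21% × €500.00 = €105.00
Total income tax: €2,325.16 + €105.00 = €2,430.16

€2,430.16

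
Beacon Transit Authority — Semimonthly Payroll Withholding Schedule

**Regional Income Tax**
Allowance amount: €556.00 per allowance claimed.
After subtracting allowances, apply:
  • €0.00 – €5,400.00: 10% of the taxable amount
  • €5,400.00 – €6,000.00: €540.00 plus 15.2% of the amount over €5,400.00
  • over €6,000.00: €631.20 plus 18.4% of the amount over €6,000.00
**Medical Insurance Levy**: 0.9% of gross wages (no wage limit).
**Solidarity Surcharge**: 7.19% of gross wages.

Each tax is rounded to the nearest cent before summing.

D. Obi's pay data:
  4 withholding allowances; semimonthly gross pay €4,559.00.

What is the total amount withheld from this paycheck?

€602.32

Regional Income Tax: taxable = €4,559.00 − 4×€556.00 = €2,335.00
  10% × €2,335.00 = €233.50
Medical Insurance Levy: 0.9% × €4,559.00 = €41.03
Solidarity Surcharge: 7.19% × €4,559.00 = €327.79
Total: €233.50 + €41.03 + €327.79 = €602.32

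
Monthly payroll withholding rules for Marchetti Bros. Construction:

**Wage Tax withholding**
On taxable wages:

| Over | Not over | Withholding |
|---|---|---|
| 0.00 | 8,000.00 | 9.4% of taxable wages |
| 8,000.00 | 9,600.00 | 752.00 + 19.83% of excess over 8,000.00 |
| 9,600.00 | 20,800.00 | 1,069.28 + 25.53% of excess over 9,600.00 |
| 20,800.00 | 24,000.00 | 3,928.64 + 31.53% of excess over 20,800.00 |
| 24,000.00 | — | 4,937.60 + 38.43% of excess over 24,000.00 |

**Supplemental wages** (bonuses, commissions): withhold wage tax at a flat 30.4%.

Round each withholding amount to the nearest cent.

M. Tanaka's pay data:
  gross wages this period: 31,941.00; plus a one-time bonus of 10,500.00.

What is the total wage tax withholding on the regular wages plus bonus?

Wage Tax: taxable = 31,941.00
  4,937.60 + 38.43% × (31,941.00 − 24,000.00) = 4,937.60 + 38.43% × 7,941.00 = 7,989.33
Supplemental (30.4% flat on bonus): 30.4% × 10,500.00 = 3,192.00
Total wage tax: 7,989.33 + 3,192.00 = 11,181.33

11,181.33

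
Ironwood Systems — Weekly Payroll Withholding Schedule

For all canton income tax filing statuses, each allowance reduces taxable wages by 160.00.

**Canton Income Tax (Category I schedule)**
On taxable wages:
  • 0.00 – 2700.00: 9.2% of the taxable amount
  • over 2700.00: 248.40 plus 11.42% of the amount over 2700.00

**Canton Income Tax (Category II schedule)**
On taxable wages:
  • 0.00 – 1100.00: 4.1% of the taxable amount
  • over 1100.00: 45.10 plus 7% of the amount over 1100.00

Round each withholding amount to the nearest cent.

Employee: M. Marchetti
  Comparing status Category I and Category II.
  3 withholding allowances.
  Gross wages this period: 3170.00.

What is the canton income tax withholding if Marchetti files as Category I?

247.48

Canton Income Tax (Category I): taxable = 3170.00 − 3×160.00 = 2690.00
  9.2% × 2690.00 = 247.48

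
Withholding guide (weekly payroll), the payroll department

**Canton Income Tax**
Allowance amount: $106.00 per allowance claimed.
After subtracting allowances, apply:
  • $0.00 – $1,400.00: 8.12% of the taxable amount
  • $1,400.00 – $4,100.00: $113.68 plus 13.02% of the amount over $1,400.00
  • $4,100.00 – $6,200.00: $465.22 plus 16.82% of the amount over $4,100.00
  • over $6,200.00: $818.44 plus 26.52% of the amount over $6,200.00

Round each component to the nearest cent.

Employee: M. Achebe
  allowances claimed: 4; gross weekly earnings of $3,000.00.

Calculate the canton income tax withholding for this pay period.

Canton Income Tax: taxable = $3,000.00 − 4×$106.00 = $2,576.00
  $113.68 + 13.02% × ($2,576.00 − $1,400.00) = $113.68 + 13.02% × $1,176.00 = $266.80

$266.80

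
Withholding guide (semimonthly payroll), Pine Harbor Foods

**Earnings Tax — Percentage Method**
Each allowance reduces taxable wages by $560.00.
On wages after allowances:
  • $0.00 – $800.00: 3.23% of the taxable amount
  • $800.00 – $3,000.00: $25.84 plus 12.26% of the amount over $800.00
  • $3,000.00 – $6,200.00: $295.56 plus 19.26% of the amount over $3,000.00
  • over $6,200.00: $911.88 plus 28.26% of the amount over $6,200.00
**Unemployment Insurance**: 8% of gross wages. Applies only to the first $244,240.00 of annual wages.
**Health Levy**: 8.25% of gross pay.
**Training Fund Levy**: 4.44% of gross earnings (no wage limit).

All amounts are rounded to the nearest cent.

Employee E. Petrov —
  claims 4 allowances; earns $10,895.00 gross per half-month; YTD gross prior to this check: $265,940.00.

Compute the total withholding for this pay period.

$2,988.24

Earnings Tax: taxable = $10,895.00 − 4×$560.00 = $8,655.00
  $911.88 + 28.26% × ($8,655.00 − $6,200.00) = $911.88 + 28.26% × $2,455.00 = $1,605.66
Unemployment Insurance: YTD $265,940.00 ≥ cap $244,240.00 → $0.00
Health Levy: 8.25% × $10,895.00 = $898.84
Training Fund Levy: 4.44% × $10,895.00 = $483.74
Total: $1,605.66 + $0.00 + $898.84 + $483.74 = $2,988.24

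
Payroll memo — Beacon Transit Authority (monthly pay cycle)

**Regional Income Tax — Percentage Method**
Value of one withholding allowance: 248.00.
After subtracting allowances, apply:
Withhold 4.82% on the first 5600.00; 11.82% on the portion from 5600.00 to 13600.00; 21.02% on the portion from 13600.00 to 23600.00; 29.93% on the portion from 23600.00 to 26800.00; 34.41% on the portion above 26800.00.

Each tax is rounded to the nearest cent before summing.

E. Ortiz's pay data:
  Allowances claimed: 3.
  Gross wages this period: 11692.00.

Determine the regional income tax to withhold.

Regional Income Tax: taxable = 11692.00 − 3×248.00 = 10948.00
  269.92 + 11.82% × (10948.00 − 5600.00) = 269.92 + 11.82% × 5348.00 = 902.05

902.05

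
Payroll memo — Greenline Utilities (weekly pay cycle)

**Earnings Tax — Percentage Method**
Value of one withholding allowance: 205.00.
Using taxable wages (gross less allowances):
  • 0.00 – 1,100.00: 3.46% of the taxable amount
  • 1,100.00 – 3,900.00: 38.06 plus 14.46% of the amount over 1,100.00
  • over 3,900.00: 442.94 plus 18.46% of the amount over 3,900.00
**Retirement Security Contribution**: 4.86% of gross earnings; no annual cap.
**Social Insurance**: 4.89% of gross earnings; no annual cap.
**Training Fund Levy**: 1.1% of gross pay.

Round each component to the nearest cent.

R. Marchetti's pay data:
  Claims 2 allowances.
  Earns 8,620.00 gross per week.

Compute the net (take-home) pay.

Earnings Tax: taxable = 8,620.00 − 2×205.00 = 8,210.00
  442.94 + 18.46% × (8,210.00 − 3,900.00) = 442.94 + 18.46% × 4,310.00 = 1,238.57
Retirement Security Contribution: 4.86% × 8,620.00 = 418.93
Social Insurance: 4.89% × 8,620.00 = 421.52
Training Fund Levy: 1.1% × 8,620.00 = 94.82
Total withheld: 1,238.57 + 418.93 + 421.52 + 94.82 = 2,173.84
Net pay: 8,620.00 − 2,173.84 = 6,446.16

6,446.16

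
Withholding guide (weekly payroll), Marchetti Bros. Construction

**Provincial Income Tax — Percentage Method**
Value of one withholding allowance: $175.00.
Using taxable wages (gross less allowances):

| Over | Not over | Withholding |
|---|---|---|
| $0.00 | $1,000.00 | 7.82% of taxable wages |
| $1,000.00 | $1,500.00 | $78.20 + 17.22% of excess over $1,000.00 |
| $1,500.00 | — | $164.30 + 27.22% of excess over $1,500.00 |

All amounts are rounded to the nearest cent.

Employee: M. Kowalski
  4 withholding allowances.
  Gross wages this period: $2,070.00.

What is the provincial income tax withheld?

$141.91

Provincial Income Tax: taxable = $2,070.00 − 4×$175.00 = $1,370.00
  $78.20 + 17.22% × ($1,370.00 − $1,000.00) = $78.20 + 17.22% × $370.00 = $141.91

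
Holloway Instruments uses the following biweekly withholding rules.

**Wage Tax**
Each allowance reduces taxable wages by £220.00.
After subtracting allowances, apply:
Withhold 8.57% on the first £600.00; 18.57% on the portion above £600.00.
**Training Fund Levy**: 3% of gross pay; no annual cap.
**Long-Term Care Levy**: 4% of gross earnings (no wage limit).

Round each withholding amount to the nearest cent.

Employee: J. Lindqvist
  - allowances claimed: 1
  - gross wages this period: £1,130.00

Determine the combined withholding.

Wage Tax: taxable = £1,130.00 − 1×£220.00 = £910.00
  £51.42 + 18.57% × (£910.00 − £600.00) = £51.42 + 18.57% × £310.00 = £108.99
Training Fund Levy: 3% × £1,130.00 = £33.90
Long-Term Care Levy: 4% × £1,130.00 = £45.20
Total: £108.99 + £33.90 + £45.20 = £188.09

£188.09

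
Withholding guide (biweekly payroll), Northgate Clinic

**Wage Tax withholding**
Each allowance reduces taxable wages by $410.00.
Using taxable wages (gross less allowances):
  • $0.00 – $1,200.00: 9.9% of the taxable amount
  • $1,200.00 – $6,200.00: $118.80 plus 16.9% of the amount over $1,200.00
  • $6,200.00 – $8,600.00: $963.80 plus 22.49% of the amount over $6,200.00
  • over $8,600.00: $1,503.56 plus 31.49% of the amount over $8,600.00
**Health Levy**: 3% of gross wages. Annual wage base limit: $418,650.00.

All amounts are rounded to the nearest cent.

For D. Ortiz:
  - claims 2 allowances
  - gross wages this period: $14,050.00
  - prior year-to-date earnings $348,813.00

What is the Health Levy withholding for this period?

Health Levy: 3% × $14,050.00 = $421.50

$421.50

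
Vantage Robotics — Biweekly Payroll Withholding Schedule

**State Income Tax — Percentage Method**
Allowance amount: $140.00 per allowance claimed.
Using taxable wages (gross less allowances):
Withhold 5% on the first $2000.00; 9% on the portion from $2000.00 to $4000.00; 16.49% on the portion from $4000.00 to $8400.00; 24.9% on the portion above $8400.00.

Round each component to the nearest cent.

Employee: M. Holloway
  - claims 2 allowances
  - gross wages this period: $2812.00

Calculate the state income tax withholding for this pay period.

$147.88

State Income Tax: taxable = $2812.00 − 2×$140.00 = $2532.00
  $100.00 + 9% × ($2532.00 − $2000.00) = $100.00 + 9% × $532.00 = $147.88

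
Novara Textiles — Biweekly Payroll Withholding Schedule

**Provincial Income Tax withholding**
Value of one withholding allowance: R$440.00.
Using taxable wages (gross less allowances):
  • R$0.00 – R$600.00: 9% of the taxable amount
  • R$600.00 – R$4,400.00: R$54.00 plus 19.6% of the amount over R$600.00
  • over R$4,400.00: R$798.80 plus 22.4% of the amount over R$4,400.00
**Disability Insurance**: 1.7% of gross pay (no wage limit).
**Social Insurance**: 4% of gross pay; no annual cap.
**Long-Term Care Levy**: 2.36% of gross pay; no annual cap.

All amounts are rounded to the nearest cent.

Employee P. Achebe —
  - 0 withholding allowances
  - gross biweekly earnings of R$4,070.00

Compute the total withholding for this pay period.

R$1,062.16

Provincial Income Tax: taxable = R$4,070.00
  R$54.00 + 19.6% × (R$4,070.00 − R$600.00) = R$54.00 + 19.6% × R$3,470.00 = R$734.12
Disability Insurance: 1.7% × R$4,070.00 = R$69.19
Social Insurance: 4% × R$4,070.00 = R$162.80
Long-Term Care Levy: 2.36% × R$4,070.00 = R$96.05
Total: R$734.12 + R$69.19 + R$162.80 + R$96.05 = R$1,062.16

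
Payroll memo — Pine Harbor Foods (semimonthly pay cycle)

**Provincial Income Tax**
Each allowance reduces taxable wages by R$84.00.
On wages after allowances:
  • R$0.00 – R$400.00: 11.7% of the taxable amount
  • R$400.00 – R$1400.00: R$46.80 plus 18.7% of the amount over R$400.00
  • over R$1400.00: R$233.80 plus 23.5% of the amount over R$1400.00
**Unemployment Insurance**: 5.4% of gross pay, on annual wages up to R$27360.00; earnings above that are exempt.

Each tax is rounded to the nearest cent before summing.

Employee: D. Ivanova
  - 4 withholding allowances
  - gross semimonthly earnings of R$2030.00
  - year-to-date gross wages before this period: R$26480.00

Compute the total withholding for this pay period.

Provincial Income Tax: taxable = R$2030.00 − 4×R$84.00 = R$1694.00
  R$233.80 + 23.5% × (R$1694.00 − R$1400.00) = R$233.80 + 23.5% × R$294.00 = R$302.89
Unemployment Insurance: cap R$27360.00 − YTD R$26480.00 = R$880.00 subject; 5.4% × R$880.00 = R$47.52
Total: R$302.89 + R$47.52 = R$350.41

R$350.41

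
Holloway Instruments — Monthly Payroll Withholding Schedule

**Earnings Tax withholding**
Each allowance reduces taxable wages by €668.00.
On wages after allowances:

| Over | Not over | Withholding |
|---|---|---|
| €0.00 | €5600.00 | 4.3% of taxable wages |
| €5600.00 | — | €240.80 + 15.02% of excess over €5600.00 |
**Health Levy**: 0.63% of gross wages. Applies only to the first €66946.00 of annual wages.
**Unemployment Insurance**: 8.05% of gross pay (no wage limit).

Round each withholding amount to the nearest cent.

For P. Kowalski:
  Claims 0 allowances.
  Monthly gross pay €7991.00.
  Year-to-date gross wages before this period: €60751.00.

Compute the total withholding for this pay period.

€1282.24

Earnings Tax: taxable = €7991.00
  €240.80 + 15.02% × (€7991.00 − €5600.00) = €240.80 + 15.02% × €2391.00 = €599.93
Health Levy: cap €66946.00 − YTD €60751.00 = €6195.00 subject; 0.63% × €6195.00 = €39.03
Unemployment Insurance: 8.05% × €7991.00 = €643.28
Total: €599.93 + €39.03 + €643.28 = €1282.24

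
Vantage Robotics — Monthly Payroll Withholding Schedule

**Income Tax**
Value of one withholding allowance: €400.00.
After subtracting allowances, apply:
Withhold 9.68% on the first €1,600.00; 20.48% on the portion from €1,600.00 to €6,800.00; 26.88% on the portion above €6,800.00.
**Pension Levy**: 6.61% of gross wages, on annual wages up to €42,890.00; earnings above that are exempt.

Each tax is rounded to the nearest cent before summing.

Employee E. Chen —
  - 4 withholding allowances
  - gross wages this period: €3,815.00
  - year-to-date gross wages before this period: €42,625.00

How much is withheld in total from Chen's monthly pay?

€298.35

Income Tax: taxable = €3,815.00 − 4×€400.00 = €2,215.00
  €154.88 + 20.48% × (€2,215.00 − €1,600.00) = €154.88 + 20.48% × €615.00 = €280.83
Pension Levy: cap €42,890.00 − YTD €42,625.00 = €265.00 subject; 6.61% × €265.00 = €17.52
Total: €280.83 + €17.52 = €298.35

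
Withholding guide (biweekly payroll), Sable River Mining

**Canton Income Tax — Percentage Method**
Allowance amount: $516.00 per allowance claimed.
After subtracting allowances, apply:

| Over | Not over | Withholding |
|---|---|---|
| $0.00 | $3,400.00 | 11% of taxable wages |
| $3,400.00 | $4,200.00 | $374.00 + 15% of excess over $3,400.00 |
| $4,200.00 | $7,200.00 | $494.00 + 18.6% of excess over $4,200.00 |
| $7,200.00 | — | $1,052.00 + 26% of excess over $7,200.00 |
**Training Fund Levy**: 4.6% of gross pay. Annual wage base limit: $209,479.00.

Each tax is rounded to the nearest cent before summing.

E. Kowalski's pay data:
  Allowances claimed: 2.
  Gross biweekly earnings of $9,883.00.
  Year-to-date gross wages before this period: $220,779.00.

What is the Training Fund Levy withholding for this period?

Training Fund Levy: YTD $220,779.00 ≥ cap $209,479.00 → $0.00

$0.00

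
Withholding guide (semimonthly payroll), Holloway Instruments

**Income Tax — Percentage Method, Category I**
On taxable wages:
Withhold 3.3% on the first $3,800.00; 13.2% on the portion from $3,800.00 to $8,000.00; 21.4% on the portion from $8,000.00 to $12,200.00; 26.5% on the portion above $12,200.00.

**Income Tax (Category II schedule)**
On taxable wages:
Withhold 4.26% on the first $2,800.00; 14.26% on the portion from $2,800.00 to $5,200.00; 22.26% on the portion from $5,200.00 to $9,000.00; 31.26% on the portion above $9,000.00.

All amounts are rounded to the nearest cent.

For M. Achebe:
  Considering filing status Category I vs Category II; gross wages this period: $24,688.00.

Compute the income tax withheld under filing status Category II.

$6,211.47

Income Tax (Category II): taxable = $24,688.00
  $1,307.40 + 31.26% × ($24,688.00 − $9,000.00) = $1,307.40 + 31.26% × $15,688.00 = $6,211.47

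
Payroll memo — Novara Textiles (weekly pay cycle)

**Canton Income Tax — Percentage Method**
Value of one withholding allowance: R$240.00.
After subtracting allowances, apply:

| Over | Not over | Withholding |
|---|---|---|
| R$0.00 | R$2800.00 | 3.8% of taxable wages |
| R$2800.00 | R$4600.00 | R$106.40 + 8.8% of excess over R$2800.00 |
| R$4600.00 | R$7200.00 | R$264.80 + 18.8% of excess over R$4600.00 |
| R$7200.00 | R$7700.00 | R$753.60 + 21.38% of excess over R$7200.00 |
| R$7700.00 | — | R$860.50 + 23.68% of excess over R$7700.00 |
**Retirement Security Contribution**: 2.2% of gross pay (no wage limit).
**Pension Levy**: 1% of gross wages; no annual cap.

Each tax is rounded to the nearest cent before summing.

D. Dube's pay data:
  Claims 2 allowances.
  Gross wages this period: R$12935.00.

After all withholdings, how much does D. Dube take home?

R$10534.60

Canton Income Tax: taxable = R$12935.00 − 2×R$240.00 = R$12455.00
  R$860.50 + 23.68% × (R$12455.00 − R$7700.00) = R$860.50 + 23.68% × R$4755.00 = R$1986.48
Retirement Security Contribution: 2.2% × R$12935.00 = R$284.57
Pension Levy: 1% × R$12935.00 = R$129.35
Total withheld: R$1986.48 + R$284.57 + R$129.35 = R$2400.40
Net pay: R$12935.00 − R$2400.40 = R$10534.60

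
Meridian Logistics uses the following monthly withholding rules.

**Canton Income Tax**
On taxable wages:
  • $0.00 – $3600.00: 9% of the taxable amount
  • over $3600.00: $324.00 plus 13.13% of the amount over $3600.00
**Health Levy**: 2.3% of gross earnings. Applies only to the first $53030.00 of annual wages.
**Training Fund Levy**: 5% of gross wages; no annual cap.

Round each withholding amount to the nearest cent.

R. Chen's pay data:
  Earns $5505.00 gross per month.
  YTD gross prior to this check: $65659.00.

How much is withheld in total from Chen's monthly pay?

Canton Income Tax: taxable = $5505.00
  $324.00 + 13.13% × ($5505.00 − $3600.00) = $324.00 + 13.13% × $1905.00 = $574.13
Health Levy: YTD $65659.00 ≥ cap $53030.00 → $0.00
Training Fund Levy: 5% × $5505.00 = $275.25
Total: $574.13 + $0.00 + $275.25 = $849.38

$849.38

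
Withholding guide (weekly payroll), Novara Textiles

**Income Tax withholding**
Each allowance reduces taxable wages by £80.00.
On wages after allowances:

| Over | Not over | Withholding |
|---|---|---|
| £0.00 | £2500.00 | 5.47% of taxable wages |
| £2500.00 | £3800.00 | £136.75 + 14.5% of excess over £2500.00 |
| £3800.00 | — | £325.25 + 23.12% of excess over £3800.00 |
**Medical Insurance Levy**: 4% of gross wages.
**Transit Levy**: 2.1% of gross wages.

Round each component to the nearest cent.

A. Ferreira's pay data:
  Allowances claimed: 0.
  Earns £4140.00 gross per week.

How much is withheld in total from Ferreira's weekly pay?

Income Tax: taxable = £4140.00
  £325.25 + 23.12% × (£4140.00 − £3800.00) = £325.25 + 23.12% × £340.00 = £403.86
Medical Insurance Levy: 4% × £4140.00 = £165.60
Transit Levy: 2.1% × £4140.00 = £86.94
Total: £403.86 + £165.60 + £86.94 = £656.40

£656.40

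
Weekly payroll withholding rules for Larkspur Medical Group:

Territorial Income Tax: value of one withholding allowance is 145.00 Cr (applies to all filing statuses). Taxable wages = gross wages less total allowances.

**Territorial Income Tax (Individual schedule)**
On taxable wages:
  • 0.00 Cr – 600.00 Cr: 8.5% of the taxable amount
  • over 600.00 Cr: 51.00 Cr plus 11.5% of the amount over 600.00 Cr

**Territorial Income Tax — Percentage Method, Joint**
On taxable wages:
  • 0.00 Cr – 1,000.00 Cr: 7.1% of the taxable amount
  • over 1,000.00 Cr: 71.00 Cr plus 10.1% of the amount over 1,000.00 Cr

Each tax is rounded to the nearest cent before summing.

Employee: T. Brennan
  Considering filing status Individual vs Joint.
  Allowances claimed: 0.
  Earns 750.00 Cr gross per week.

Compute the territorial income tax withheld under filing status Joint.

53.25 Cr

Territorial Income Tax (Joint): taxable = 750.00 Cr
  7.1% × 750.00 Cr = 53.25 Cr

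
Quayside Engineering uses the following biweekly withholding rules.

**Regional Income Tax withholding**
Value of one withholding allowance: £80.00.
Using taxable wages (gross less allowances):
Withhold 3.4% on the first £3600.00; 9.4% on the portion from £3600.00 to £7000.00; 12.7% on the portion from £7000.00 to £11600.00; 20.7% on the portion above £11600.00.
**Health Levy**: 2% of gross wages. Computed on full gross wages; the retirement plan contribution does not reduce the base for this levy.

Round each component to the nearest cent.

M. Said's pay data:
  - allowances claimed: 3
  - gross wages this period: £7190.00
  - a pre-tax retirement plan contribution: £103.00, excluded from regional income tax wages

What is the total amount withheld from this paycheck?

Regional Income Tax: taxable = £7190.00 − £103.00 − 3×£80.00 = £6847.00
  £122.40 + 9.4% × (£6847.00 − £3600.00) = £122.40 + 9.4% × £3247.00 = £427.62
Health Levy: 2% × £7190.00 = £143.80
Total: £427.62 + £143.80 = £571.42

£571.42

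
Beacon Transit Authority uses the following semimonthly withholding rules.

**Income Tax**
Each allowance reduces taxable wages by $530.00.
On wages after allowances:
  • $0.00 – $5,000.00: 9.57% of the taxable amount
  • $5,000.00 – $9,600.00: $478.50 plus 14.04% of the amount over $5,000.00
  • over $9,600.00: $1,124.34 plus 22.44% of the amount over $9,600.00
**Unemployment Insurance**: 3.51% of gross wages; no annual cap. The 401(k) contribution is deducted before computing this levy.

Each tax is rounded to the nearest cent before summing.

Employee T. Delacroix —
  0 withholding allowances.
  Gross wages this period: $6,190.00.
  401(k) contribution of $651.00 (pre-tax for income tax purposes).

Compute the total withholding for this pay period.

Income Tax: taxable = $6,190.00 − $651.00 = $5,539.00
  $478.50 + 14.04% × ($5,539.00 − $5,000.00) = $478.50 + 14.04% × $539.00 = $554.18
Unemployment Insurance: 3.51% × $5,539.00 = $194.42
Total: $554.18 + $194.42 = $748.60

$748.60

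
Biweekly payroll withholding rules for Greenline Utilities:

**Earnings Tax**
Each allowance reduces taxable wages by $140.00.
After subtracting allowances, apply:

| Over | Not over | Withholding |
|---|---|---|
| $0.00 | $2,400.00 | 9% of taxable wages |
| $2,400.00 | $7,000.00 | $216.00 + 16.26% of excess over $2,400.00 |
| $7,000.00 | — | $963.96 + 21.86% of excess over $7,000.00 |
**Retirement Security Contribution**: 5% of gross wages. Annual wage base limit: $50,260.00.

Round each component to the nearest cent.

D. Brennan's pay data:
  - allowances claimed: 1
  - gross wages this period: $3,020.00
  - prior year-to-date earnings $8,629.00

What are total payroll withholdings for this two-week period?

Earnings Tax: taxable = $3,020.00 − 1×$140.00 = $2,880.00
  $216.00 + 16.26% × ($2,880.00 − $2,400.00) = $216.00 + 16.26% × $480.00 = $294.05
Retirement Security Contribution: 5% × $3,020.00 = $151.00
Total: $294.05 + $151.00 = $445.05

$445.05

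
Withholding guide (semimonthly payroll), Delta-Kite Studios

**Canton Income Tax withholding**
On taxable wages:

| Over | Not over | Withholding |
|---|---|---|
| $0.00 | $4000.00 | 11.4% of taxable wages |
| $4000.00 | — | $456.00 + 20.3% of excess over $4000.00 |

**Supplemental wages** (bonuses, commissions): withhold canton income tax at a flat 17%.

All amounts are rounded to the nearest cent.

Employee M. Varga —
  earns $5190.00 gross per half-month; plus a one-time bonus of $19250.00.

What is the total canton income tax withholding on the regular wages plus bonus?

Canton Income Tax: taxable = $5190.00
  $456.00 + 20.3% × ($5190.00 − $4000.00) = $456.00 + 20.3% × $1190.00 = $697.57
Supplemental (17% flat on bonus): 17% × $19250.00 = $3272.50
Total canton income tax: $697.57 + $3272.50 = $3970.07

$3970.07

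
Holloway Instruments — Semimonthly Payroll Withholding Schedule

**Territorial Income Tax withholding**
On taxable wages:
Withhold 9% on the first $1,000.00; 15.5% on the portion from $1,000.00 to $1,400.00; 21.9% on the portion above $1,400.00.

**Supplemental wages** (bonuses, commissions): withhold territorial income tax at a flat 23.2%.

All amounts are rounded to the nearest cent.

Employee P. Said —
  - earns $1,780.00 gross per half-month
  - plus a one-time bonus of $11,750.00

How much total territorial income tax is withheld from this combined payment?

Territorial Income Tax: taxable = $1,780.00
  $152.00 + 21.9% × ($1,780.00 − $1,400.00) = $152.00 + 21.9% × $380.00 = $235.22
Supplemental (23.2% flat on bonus): 23.2% × $11,750.00 = $2,726.00
Total territorial income tax: $235.22 + $2,726.00 = $2,961.22

$2,961.22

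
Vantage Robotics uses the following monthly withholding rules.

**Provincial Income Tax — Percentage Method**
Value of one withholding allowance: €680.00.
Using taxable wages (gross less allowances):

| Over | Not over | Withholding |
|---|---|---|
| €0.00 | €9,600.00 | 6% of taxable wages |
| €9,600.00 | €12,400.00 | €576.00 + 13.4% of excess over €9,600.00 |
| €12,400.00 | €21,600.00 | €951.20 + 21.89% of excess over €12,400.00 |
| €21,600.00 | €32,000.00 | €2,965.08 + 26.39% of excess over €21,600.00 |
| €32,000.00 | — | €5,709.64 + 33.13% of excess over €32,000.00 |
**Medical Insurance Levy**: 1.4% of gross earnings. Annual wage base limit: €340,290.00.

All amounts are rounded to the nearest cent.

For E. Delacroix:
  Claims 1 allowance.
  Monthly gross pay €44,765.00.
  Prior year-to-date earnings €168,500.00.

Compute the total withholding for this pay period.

Provincial Income Tax: taxable = €44,765.00 − 1×€680.00 = €44,085.00
  €5,709.64 + 33.13% × (€44,085.00 − €32,000.00) = €5,709.64 + 33.13% × €12,085.00 = €9,713.40
Medical Insurance Levy: 1.4% × €44,765.00 = €626.71
Total: €9,713.40 + €626.71 = €10,340.11

€10,340.11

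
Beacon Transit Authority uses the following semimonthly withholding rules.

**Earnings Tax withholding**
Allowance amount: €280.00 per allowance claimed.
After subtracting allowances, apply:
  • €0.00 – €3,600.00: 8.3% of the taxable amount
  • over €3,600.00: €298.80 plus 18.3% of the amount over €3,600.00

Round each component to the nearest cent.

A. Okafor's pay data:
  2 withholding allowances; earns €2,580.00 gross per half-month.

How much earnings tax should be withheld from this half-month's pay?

€167.66

Earnings Tax: taxable = €2,580.00 − 2×€280.00 = €2,020.00
  8.3% × €2,020.00 = €167.66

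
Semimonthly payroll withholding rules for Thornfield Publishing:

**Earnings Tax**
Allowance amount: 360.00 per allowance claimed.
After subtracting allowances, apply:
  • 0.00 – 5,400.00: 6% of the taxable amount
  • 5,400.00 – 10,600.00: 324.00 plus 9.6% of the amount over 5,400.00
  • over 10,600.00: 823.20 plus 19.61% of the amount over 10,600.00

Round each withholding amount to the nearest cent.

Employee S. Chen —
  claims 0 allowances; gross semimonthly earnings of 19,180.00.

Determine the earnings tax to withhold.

2,505.74

Earnings Tax: taxable = 19,180.00
  823.20 + 19.61% × (19,180.00 − 10,600.00) = 823.20 + 19.61% × 8,580.00 = 2,505.74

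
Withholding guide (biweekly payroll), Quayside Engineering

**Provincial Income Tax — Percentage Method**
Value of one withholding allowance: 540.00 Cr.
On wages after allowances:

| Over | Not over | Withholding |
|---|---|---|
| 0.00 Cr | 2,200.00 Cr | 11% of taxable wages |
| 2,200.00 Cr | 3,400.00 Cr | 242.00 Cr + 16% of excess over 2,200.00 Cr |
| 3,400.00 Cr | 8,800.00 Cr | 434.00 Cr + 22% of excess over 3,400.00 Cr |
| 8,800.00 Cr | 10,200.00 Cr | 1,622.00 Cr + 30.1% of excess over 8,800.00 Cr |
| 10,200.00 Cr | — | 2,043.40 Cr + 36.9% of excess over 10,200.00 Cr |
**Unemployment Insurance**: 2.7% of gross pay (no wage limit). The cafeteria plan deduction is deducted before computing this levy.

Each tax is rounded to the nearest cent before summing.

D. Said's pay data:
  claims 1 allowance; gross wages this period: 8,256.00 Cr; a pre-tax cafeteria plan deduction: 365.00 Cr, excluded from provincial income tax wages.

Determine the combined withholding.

1,516.28 Cr

Provincial Income Tax: taxable = 8,256.00 Cr − 365.00 Cr − 1×540.00 Cr = 7,351.00 Cr
  434.00 Cr + 22% × (7,351.00 Cr − 3,400.00 Cr) = 434.00 Cr + 22% × 3,951.00 Cr = 1,303.22 Cr
Unemployment Insurance: 2.7% × 7,891.00 Cr = 213.06 Cr
Total: 1,303.22 Cr + 213.06 Cr = 1,516.28 Cr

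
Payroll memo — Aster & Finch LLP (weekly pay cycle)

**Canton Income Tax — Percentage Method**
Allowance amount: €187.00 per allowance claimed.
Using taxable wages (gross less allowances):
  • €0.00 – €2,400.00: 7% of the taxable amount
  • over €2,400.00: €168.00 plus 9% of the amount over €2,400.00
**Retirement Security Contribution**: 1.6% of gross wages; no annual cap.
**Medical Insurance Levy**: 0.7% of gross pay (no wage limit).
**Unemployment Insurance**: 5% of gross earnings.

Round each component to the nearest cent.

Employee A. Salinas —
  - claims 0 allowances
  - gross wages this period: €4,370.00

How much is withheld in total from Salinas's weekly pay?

Canton Income Tax: taxable = €4,370.00
  €168.00 + 9% × (€4,370.00 − €2,400.00) = €168.00 + 9% × €1,970.00 = €345.30
Retirement Security Contribution: 1.6% × €4,370.00 = €69.92
Medical Insurance Levy: 0.7% × €4,370.00 = €30.59
Unemployment Insurance: 5% × €4,370.00 = €218.50
Total: €345.30 + €69.92 + €30.59 + €218.50 = €664.31

€664.31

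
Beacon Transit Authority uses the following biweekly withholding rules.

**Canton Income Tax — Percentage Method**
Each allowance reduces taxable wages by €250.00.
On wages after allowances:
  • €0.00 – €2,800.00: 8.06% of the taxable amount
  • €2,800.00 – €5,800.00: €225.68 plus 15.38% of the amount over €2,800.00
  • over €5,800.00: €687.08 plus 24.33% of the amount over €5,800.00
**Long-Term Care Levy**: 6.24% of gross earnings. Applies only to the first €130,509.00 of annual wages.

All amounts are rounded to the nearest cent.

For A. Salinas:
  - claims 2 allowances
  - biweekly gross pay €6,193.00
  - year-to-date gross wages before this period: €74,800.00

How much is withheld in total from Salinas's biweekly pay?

€1,057.06

Canton Income Tax: taxable = €6,193.00 − 2×€250.00 = €5,693.00
  €225.68 + 15.38% × (€5,693.00 − €2,800.00) = €225.68 + 15.38% × €2,893.00 = €670.62
Long-Term Care Levy: 6.24% × €6,193.00 = €386.44
Total: €670.62 + €386.44 = €1,057.06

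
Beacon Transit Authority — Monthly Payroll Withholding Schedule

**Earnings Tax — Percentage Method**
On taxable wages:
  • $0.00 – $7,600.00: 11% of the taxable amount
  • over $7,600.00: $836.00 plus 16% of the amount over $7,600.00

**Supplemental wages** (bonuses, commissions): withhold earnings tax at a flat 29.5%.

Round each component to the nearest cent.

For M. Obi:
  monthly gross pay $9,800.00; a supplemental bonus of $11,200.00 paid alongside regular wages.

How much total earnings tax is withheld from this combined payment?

Earnings Tax: taxable = $9,800.00
  $836.00 + 16% × ($9,800.00 − $7,600.00) = $836.00 + 16% × $2,200.00 = $1,188.00
Supplemental (29.5% flat on bonus): 29.5% × $11,200.00 = $3,304.00
Total earnings tax: $1,188.00 + $3,304.00 = $4,492.00

$4,492.00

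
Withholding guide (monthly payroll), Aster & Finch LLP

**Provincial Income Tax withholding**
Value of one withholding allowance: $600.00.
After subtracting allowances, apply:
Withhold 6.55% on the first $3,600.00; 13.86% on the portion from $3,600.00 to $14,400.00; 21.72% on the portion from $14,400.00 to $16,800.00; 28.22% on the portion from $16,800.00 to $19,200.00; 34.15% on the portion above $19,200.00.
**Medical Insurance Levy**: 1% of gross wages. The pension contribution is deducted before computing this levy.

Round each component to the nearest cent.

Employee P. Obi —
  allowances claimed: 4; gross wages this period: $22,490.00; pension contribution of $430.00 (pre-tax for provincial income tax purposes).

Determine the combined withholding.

$3,308.93

Provincial Income Tax: taxable = $22,490.00 − $430.00 − 4×$600.00 = $19,660.00
  $2,931.24 + 34.15% × ($19,660.00 − $19,200.00) = $2,931.24 + 34.15% × $460.00 = $3,088.33
Medical Insurance Levy: 1% × $22,060.00 = $220.60
Total: $3,088.33 + $220.60 = $3,308.93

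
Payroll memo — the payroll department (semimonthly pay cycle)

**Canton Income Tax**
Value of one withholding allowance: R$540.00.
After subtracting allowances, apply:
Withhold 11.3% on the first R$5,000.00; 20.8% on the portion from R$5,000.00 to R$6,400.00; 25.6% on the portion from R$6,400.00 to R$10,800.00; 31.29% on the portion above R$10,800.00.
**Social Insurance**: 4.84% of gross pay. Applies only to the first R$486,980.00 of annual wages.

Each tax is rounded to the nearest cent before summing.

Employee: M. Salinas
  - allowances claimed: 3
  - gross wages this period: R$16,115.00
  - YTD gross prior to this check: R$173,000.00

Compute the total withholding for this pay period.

Canton Income Tax: taxable = R$16,115.00 − 3×R$540.00 = R$14,495.00
  R$1,982.60 + 31.29% × (R$14,495.00 − R$10,800.00) = R$1,982.60 + 31.29% × R$3,695.00 = R$3,138.77
Social Insurance: 4.84% × R$16,115.00 = R$779.97
Total: R$3,138.77 + R$779.97 = R$3,918.74

R$3,918.74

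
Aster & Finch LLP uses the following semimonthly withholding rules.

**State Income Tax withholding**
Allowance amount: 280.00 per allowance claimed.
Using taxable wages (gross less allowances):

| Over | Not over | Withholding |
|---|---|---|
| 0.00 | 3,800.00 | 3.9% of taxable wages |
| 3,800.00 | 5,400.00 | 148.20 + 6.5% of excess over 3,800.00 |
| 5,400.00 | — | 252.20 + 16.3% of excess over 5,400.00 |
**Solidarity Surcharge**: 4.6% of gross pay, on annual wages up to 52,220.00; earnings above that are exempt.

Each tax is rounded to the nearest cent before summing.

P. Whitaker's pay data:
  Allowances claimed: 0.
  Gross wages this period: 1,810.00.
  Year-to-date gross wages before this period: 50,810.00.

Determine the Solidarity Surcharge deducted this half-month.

64.86

Solidarity Surcharge: cap 52,220.00 − YTD 50,810.00 = 1,410.00 subject; 4.6% × 1,410.00 = 64.86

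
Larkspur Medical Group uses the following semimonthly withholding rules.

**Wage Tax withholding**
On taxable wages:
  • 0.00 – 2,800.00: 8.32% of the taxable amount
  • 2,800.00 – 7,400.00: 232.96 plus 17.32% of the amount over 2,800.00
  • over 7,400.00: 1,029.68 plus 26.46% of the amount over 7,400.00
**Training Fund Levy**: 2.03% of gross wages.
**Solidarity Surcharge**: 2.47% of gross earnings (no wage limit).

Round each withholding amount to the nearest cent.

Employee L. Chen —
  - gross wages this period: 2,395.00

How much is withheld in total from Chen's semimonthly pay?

307.04

Wage Tax: taxable = 2,395.00
  8.32% × 2,395.00 = 199.26
Training Fund Levy: 2.03% × 2,395.00 = 48.62
Solidarity Surcharge: 2.47% × 2,395.00 = 59.16
Total: 199.26 + 48.62 + 59.16 = 307.04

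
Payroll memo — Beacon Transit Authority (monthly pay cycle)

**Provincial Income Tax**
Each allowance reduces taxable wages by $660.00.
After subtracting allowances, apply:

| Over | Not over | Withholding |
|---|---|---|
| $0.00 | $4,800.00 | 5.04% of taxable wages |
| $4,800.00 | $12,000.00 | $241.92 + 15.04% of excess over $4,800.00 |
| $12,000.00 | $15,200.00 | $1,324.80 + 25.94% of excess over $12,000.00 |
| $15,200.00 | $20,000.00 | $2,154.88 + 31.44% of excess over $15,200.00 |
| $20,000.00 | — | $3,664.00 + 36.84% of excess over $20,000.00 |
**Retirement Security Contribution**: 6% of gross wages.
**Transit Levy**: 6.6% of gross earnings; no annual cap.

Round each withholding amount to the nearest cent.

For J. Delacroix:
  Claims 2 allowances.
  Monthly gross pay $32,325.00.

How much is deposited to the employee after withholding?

Provincial Income Tax: taxable = $32,325.00 − 2×$660.00 = $31,005.00
  $3,664.00 + 36.84% × ($31,005.00 − $20,000.00) = $3,664.00 + 36.84% × $11,005.00 = $7,718.24
Retirement Security Contribution: 6% × $32,325.00 = $1,939.50
Transit Levy: 6.6% × $32,325.00 = $2,133.45
Total withheld: $7,718.24 + $1,939.50 + $2,133.45 = $11,791.19
Net pay: $32,325.00 − $11,791.19 = $20,533.81

$20,533.81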